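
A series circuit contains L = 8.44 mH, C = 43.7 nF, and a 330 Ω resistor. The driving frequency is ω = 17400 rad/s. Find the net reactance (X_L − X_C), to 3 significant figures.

X_L = ωL = 147 Ω
X_C = 1/(ωC) = 1320 Ω
X = 147 − 1320 = -1170 Ω

-1170 Ω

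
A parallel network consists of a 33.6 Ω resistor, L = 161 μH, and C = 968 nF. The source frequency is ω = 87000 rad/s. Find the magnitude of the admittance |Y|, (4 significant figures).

X_L = ωL = 14.01 Ω
X_C = 1/(ωC) = 11.87 Ω
Parallel: admittances add. Y = 1/R + 1/(jωL) + jωC
Y = (0.02976 + j0.01282) S
|Y| = 0.03241 S → |Z| = 1/|Y| = 30.86 Ω, ∠Z = −∠Y = -23.31°

32.41 mS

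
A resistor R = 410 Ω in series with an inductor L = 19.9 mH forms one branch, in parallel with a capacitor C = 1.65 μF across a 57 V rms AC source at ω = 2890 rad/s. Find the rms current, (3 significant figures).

287 mA

X_L = ωL = 57.5 Ω
X_C = 1/(ωC) = 210 Ω
Branch 1 (R+jX_L): Z₁ = 410 + j57.5 Ω, |Z₁| = 414 Ω
Branch 2 (−jX_C): Z₂ = −j210 Ω
Parallel: Z = Z₁Z₂/(Z₁+Z₂), |Z| = 199 Ω, ∠Z = -61.6°
I = V/|Z| = 57/199 = 287 mA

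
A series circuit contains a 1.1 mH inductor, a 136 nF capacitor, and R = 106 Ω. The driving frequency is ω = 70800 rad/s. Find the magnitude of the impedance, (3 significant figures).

109 Ω

X_L = ωL = 77.9 Ω
X_C = 1/(ωC) = 104 Ω
Net reactance X = X_L − X_C = -26.0 Ω
Z = 106 − j26.0 Ω
|Z| = √(106² + 26.0²) = 109 Ω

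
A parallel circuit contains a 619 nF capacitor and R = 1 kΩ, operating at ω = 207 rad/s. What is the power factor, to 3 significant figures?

X_C = 1/(ωC) = 7800 Ω
Parallel: admittances add. Y = 1/R + jωC
Y = (0.00100 + j0.000128) S
|Y| = 0.00101 S → |Z| = 1/|Y| = 992 Ω, ∠Z = −∠Y = -7.30°
cos φ = cos(-7.30°) = 0.992

0.992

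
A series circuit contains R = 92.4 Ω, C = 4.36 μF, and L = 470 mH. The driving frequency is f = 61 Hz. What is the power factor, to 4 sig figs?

ω = 2πf = 383.3 rad/s
X_L = ωL = 180.1 Ω
X_C = 1/(ωC) = 598.4 Ω
Net reactance X = X_L − X_C = -418.3 Ω
Z = 92.40 − j418.3 Ω
|Z| = √(92.40² + 418.3²) = 428.4 Ω
∠Z = arctan(-418.3/92.40) = -77.54°
cos φ = cos(-77.54°) = 0.2157

0.2157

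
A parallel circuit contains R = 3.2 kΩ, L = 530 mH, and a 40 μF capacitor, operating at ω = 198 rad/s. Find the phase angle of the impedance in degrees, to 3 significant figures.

79.0°

X_L = ωL = 105 Ω
X_C = 1/(ωC) = 126 Ω
Parallel: admittances add. Y = 1/R + 1/(jωL) + jωC
Y = (0.000313 − j0.00161) S
|Y| = 0.00164 S → |Z| = 1/|Y| = 610 Ω, ∠Z = −∠Y = 79.0°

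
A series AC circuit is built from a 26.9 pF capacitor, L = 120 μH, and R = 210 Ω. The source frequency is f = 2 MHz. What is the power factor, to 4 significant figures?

ω = 2πf = 1.257e+07 rad/s
X_L = ωL = 1508 Ω
X_C = 1/(ωC) = 2958 Ω
Net reactance X = X_L − X_C = -1450 Ω
Z = 210.0 − j1450 Ω
|Z| = √(210.0² + 1450²) = 1465 Ω
∠Z = arctan(-1450/210.0) = -81.76°
cos φ = cos(-81.76°) = 0.1433

0.1433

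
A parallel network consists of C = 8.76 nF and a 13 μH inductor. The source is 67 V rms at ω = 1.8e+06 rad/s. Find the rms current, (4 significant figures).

1.807 A

X_L = ωL = 23.40 Ω
X_C = 1/(ωC) = 63.42 Ω
Parallel: admittances add. Y = 1/(jωL) + jωC
Y = (0 − j0.02697) S
|Y| = 0.02697 S → |Z| = 1/|Y| = 37.08 Ω, ∠Z = −∠Y = 90.00°
I = V/|Z| = 67/37.08 = 1.807 A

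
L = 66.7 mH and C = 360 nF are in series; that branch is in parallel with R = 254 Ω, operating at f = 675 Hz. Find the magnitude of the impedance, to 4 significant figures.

ω = 2πf = 4241 rad/s
X_L = ωL = 282.9 Ω
X_C = 1/(ωC) = 655.0 Ω
Branch 1: Z₁ = R = 254.0 Ω
Branch 2 (series LC): Z₂ = j(X_L − X_C) = −j372.1 Ω
Parallel: Z = Z₁Z₂/(Z₁+Z₂), |Z| = 209.8 Ω, ∠Z = -34.32°

209.8 Ω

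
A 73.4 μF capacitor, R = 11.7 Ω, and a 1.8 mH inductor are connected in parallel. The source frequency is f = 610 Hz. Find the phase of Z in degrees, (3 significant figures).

-57.9°

ω = 2πf = 3833 rad/s
X_L = ωL = 6.90 Ω
X_C = 1/(ωC) = 3.55 Ω
Parallel: admittances add. Y = 1/R + 1/(jωL) + jωC
Y = (0.0855 + j0.136) S
|Y| = 0.161 S → |Z| = 1/|Y| = 6.21 Ω, ∠Z = −∠Y = -57.9°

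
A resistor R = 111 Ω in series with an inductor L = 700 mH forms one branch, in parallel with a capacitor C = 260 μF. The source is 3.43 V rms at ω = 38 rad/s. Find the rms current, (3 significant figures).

X_L = ωL = 26.6 Ω
X_C = 1/(ωC) = 101 Ω
Branch 1 (R+jX_L): Z₁ = 111 + j26.6 Ω, |Z₁| = 114 Ω
Branch 2 (−jX_C): Z₂ = −j101 Ω
Parallel: Z = Z₁Z₂/(Z₁+Z₂), |Z| = 86.4 Ω, ∠Z = -42.6°
I = V/|Z| = 3.43/86.4 = 39.7 mA

39.7 mA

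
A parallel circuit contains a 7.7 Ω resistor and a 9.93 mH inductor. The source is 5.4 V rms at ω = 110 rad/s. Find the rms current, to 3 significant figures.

4.99 A

X_L = ωL = 1.09 Ω
Parallel: admittances add. Y = 1/R + 1/(jωL)
Y = (0.130 − j0.915) S
|Y| = 0.925 S → |Z| = 1/|Y| = 1.08 Ω, ∠Z = −∠Y = 81.9°
I = V/|Z| = 5.4/1.08 = 4.99 A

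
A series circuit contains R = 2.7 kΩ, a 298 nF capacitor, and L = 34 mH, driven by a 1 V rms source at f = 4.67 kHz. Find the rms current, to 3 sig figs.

ω = 2πf = 29340 rad/s
X_L = ωL = 998 Ω
X_C = 1/(ωC) = 114 Ω
Net reactance X = X_L − X_C = 883 Ω
Z = 2700 + j883 Ω
|Z| = √(2700² + 883²) = 2840 Ω
I = V/|Z| = 1/2840 = 352 μA

352 μA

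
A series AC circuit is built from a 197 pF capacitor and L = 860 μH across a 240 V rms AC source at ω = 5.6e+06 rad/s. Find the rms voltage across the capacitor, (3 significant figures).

55.6 V

X_L = ωL = 4820 Ω
X_C = 1/(ωC) = 906 Ω
Net reactance X = X_L − X_C = 3910 Ω
Z = j3910 Ω
|Z| = √(0² + 3910²) = 3910 Ω
I = V/|Z| = 61.4 mA
V_C = I·|Z_C| = 0.0614 × 906 = 55.6 V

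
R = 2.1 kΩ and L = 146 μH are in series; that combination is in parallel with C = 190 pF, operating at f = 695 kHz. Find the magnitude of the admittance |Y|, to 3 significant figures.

ω = 2πf = 4.367e+06 rad/s
X_L = ωL = 638 Ω
X_C = 1/(ωC) = 1210 Ω
Branch 1 (R+jX_L): Z₁ = 2100 + j638 Ω, |Z₁| = 2190 Ω
Branch 2 (−jX_C): Z₂ = −j1210 Ω
Parallel: Z = Z₁Z₂/(Z₁+Z₂), |Z| = 1220 Ω, ∠Z = -58.0°
|Y| = 1/|Z| = 822 μS

822 μS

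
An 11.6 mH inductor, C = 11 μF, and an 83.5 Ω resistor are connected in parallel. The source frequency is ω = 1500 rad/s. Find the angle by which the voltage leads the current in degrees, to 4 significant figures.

X_L = ωL = 17.40 Ω
X_C = 1/(ωC) = 60.61 Ω
Parallel: admittances add. Y = 1/R + 1/(jωL) + jωC
Y = (0.01198 − j0.04097) S
|Y| = 0.04269 S → |Z| = 1/|Y| = 23.43 Ω, ∠Z = −∠Y = 73.71°

73.71°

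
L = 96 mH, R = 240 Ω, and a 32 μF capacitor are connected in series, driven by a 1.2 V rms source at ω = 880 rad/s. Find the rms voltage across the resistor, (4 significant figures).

X_L = ωL = 84.48 Ω
X_C = 1/(ωC) = 35.51 Ω
Net reactance X = X_L − X_C = 48.97 Ω
Z = 240.0 + j48.97 Ω
|Z| = √(240.0² + 48.97²) = 244.9 Ω
I = V/|Z| = 4.899 mA
V_R = I·|Z_R| = 0.004899 × 240.0 = 1.176 V

1.176 V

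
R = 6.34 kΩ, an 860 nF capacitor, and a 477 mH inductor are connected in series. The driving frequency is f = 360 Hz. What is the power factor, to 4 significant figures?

ω = 2πf = 2262 rad/s
X_L = ωL = 1079 Ω
X_C = 1/(ωC) = 514.1 Ω
Net reactance X = X_L − X_C = 564.9 Ω
Z = 6340 + j564.9 Ω
|Z| = √(6340² + 564.9²) = 6365 Ω
∠Z = arctan(564.9/6340) = 5.092°
cos φ = cos(5.092°) = 0.9961

0.9961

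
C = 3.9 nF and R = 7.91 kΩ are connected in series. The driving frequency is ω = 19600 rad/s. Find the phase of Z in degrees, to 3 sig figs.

X_C = 1/(ωC) = 13100 Ω
Z = 7910 − j13100 Ω
|Z| = √(7910² + 13100²) = 15300 Ω
∠Z = arctan(-13100/7910) = -58.8°

-58.8°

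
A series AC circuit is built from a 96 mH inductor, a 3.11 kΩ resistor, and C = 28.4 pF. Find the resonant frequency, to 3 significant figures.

96.4 kHz

ω₀ = 1/√(LC) = 1/√(0.096 × 2.84e-11) = 605600 rad/s
f₀ = ω₀/(2π) = 96.4 kHz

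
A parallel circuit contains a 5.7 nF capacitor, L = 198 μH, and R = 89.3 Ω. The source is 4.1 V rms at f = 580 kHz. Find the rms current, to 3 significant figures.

91.8 mA

ω = 2πf = 3.644e+06 rad/s
X_L = ωL = 722 Ω
X_C = 1/(ωC) = 48.1 Ω
Parallel: admittances add. Y = 1/R + 1/(jωL) + jωC
Y = (0.0112 + j0.0194) S
|Y| = 0.0224 S → |Z| = 1/|Y| = 44.7 Ω, ∠Z = −∠Y = -60.0°
I = V/|Z| = 4.1/44.7 = 91.8 mA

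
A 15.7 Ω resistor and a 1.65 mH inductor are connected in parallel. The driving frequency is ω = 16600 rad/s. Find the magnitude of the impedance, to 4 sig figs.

X_L = ωL = 27.39 Ω
Parallel: admittances add. Y = 1/R + 1/(jωL)
Y = (0.06369 − j0.03651) S
|Y| = 0.07342 S → |Z| = 1/|Y| = 13.62 Ω, ∠Z = −∠Y = 29.82°

13.62 Ω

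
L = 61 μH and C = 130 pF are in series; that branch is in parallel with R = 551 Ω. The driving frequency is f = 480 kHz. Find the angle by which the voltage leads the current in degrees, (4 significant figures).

ω = 2πf = 3.016e+06 rad/s
X_L = ωL = 184.0 Ω
X_C = 1/(ωC) = 2551 Ω
Branch 1: Z₁ = R = 551.0 Ω
Branch 2 (series LC): Z₂ = j(X_L − X_C) = −j2367 Ω
Parallel: Z = Z₁Z₂/(Z₁+Z₂), |Z| = 536.6 Ω, ∠Z = -13.11°

-13.11°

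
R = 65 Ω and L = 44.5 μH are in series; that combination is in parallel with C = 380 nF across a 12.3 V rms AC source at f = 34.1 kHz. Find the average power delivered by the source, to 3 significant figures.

2.28 W

ω = 2πf = 214300 rad/s
X_L = ωL = 9.53 Ω
X_C = 1/(ωC) = 12.3 Ω
Branch 1 (R+jX_L): Z₁ = 65.0 + j9.53 Ω, |Z₁| = 65.7 Ω
Branch 2 (−jX_C): Z₂ = −j12.3 Ω
Parallel: Z = Z₁Z₂/(Z₁+Z₂), |Z| = 12.4 Ω, ∠Z = -79.2°
I = V/|Z| = 992 mA
P = VI cos φ = 12.3 × 0.992 × cos(-79.2°) = 2.28 W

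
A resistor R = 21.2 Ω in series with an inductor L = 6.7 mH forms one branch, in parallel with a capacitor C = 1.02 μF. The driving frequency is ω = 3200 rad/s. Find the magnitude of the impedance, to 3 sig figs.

X_L = ωL = 21.4 Ω
X_C = 1/(ωC) = 306 Ω
Branch 1 (R+jX_L): Z₁ = 21.2 + j21.4 Ω, |Z₁| = 30.2 Ω
Branch 2 (−jX_C): Z₂ = −j306 Ω
Parallel: Z = Z₁Z₂/(Z₁+Z₂), |Z| = 32.3 Ω, ∠Z = 41.1°

32.3 Ω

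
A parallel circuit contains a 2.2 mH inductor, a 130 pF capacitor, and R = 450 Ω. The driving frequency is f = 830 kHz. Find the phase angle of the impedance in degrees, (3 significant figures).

ω = 2πf = 5.215e+06 rad/s
X_L = ωL = 11500 Ω
X_C = 1/(ωC) = 1480 Ω
Parallel: admittances add. Y = 1/R + 1/(jωL) + jωC
Y = (0.00222 + j0.000591) S
|Y| = 0.00230 S → |Z| = 1/|Y| = 435 Ω, ∠Z = −∠Y = -14.9°

-14.9°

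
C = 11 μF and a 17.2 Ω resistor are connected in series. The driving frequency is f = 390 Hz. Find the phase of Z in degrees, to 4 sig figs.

ω = 2πf = 2450 rad/s
X_C = 1/(ωC) = 37.10 Ω
Z = 17.20 − j37.10 Ω
|Z| = √(17.20² + 37.10²) = 40.89 Ω
∠Z = arctan(-37.10/17.20) = -65.13°

-65.13°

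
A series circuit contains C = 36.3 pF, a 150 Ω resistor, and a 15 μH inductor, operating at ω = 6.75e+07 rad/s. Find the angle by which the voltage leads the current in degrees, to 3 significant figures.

X_L = ωL = 1010 Ω
X_C = 1/(ωC) = 408 Ω
Net reactance X = X_L − X_C = 604 Ω
Z = 150 + j604 Ω
|Z| = √(150² + 604²) = 623 Ω
∠Z = arctan(604/150) = 76.1°

76.1°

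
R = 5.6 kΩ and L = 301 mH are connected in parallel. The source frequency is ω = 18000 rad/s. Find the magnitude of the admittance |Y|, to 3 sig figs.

X_L = ωL = 5420 Ω
Parallel: admittances add. Y = 1/R + 1/(jωL)
Y = (0.000179 − j0.000185) S
|Y| = 0.000257 S → |Z| = 1/|Y| = 3890 Ω, ∠Z = −∠Y = 45.9°

257 μS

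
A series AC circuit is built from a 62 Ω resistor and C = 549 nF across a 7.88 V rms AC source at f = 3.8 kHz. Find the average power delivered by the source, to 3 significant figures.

ω = 2πf = 23880 rad/s
X_C = 1/(ωC) = 76.3 Ω
Z = 62.0 − j76.3 Ω
|Z| = √(62.0² + 76.3²) = 98.3 Ω
∠Z = arctan(-76.3/62.0) = -50.9°
I = V/|Z| = 80.2 mA
P = VI cos φ = 7.88 × 0.0802 × cos(-50.9°) = 398 mW

398 mW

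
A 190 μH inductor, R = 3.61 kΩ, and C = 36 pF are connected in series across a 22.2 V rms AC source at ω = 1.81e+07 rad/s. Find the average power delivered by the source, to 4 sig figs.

X_L = ωL = 3439 Ω
X_C = 1/(ωC) = 1535 Ω
Net reactance X = X_L − X_C = 1904 Ω
Z = 3610 + j1904 Ω
|Z| = √(3610² + 1904²) = 4081 Ω
∠Z = arctan(1904/3610) = 27.81°
I = V/|Z| = 5.439 mA
P = VI cos φ = 22.2 × 0.005439 × cos(27.81°) = 106.8 mW

106.8 mW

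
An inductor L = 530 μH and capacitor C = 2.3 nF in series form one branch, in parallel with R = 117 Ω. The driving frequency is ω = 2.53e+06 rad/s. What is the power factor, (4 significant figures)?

0.9950

X_L = ωL = 1341 Ω
X_C = 1/(ωC) = 171.9 Ω
Branch 1: Z₁ = R = 117.0 Ω
Branch 2 (series LC): Z₂ = j(X_L − X_C) = j1169 Ω
Parallel: Z = Z₁Z₂/(Z₁+Z₂), |Z| = 116.4 Ω, ∠Z = 5.715°
cos φ = cos(5.715°) = 0.9950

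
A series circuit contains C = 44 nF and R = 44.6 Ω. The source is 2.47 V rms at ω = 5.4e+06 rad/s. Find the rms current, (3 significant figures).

55.1 mA

X_C = 1/(ωC) = 4.21 Ω
Z = 44.6 − j4.21 Ω
|Z| = √(44.6² + 4.21²) = 44.8 Ω
I = V/|Z| = 2.47/44.8 = 55.1 mA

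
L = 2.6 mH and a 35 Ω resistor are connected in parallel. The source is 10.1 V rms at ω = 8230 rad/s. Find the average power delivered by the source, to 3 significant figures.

2.91 W

X_L = ωL = 21.4 Ω
Parallel: admittances add. Y = 1/R + 1/(jωL)
Y = (0.0286 − j0.0467) S
|Y| = 0.0548 S → |Z| = 1/|Y| = 18.3 Ω, ∠Z = −∠Y = 58.6°
I = V/|Z| = 553 mA
P = VI cos φ = 10.1 × 0.553 × cos(58.6°) = 2.91 W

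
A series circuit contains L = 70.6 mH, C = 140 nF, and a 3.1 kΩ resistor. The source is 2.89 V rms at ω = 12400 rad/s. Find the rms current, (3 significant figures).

928 μA

X_L = ωL = 875 Ω
X_C = 1/(ωC) = 576 Ω
Net reactance X = X_L − X_C = 299 Ω
Z = 3100 + j299 Ω
|Z| = √(3100² + 299²) = 3110 Ω
I = V/|Z| = 2.89/3110 = 928 μA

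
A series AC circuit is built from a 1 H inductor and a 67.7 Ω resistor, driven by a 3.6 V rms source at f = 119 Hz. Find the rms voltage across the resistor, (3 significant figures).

ω = 2πf = 747.7 rad/s
X_L = ωL = 748 Ω
Z = 67.7 + j748 Ω
|Z| = √(67.7² + 748²) = 751 Ω
I = V/|Z| = 4.80 mA
V_R = I·|Z_R| = 0.00480 × 67.7 = 0.325 V

0.325 V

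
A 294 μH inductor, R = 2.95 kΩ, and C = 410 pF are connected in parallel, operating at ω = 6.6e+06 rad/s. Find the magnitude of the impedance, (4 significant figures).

451.1 Ω

X_L = ωL = 1940 Ω
X_C = 1/(ωC) = 369.5 Ω
Parallel: admittances add. Y = 1/R + 1/(jωL) + jωC
Y = (0.0003390 + j0.002191) S
|Y| = 0.002217 S → |Z| = 1/|Y| = 451.1 Ω, ∠Z = −∠Y = -81.20°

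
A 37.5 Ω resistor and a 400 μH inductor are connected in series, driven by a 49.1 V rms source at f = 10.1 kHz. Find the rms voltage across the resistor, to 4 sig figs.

ω = 2πf = 63460 rad/s
X_L = ωL = 25.38 Ω
Z = 37.50 + j25.38 Ω
|Z| = √(37.50² + 25.38²) = 45.28 Ω
I = V/|Z| = 1.084 A
V_R = I·|Z_R| = 1.084 × 37.50 = 40.66 V

40.66 V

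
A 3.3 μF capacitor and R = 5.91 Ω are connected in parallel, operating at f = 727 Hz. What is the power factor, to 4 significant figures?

0.9961

ω = 2πf = 4568 rad/s
X_C = 1/(ωC) = 66.34 Ω
Parallel: admittances add. Y = 1/R + jωC
Y = (0.1692 + j0.01507) S
|Y| = 0.1699 S → |Z| = 1/|Y| = 5.887 Ω, ∠Z = −∠Y = -5.091°
cos φ = cos(-5.091°) = 0.9961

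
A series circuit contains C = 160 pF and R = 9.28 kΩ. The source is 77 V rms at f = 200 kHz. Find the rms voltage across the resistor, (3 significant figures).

67.9 V

ω = 2πf = 1.257e+06 rad/s
X_C = 1/(ωC) = 4970 Ω
Z = 9280 − j4970 Ω
|Z| = √(9280² + 4970²) = 10500 Ω
I = V/|Z| = 7.31 mA
V_R = I·|Z_R| = 0.00731 × 9280 = 67.9 V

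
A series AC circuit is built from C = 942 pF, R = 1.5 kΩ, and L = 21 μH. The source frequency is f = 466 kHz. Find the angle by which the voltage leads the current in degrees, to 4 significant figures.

ω = 2πf = 2.928e+06 rad/s
X_L = ωL = 61.49 Ω
X_C = 1/(ωC) = 362.6 Ω
Net reactance X = X_L − X_C = -301.1 Ω
Z = 1500 − j301.1 Ω
|Z| = √(1500² + 301.1²) = 1530 Ω
∠Z = arctan(-301.1/1500) = -11.35°

-11.35°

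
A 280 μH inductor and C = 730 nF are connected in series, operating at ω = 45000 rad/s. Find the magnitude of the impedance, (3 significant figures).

17.8 Ω

X_L = ωL = 12.6 Ω
X_C = 1/(ωC) = 30.4 Ω
Net reactance X = X_L − X_C = -17.8 Ω
Z = − j17.8 Ω
|Z| = √(0² + 17.8²) = 17.8 Ω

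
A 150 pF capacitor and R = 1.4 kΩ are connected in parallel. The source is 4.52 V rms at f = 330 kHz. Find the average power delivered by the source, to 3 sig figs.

14.6 mW

ω = 2πf = 2.073e+06 rad/s
X_C = 1/(ωC) = 3220 Ω
Parallel: admittances add. Y = 1/R + jωC
Y = (0.000714 + j0.000311) S
|Y| = 0.000779 S → |Z| = 1/|Y| = 1280 Ω, ∠Z = −∠Y = -23.5°
I = V/|Z| = 3.52 mA
P = VI cos φ = 4.52 × 0.00352 × cos(-23.5°) = 14.6 mW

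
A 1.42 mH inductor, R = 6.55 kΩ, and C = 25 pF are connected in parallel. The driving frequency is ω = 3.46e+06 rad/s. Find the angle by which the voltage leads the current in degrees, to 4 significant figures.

X_L = ωL = 4913 Ω
X_C = 1/(ωC) = 11560 Ω
Parallel: admittances add. Y = 1/R + 1/(jωL) + jωC
Y = (0.0001527 − j0.0001170) S
|Y| = 0.0001924 S → |Z| = 1/|Y| = 5198 Ω, ∠Z = −∠Y = 37.47°

37.47°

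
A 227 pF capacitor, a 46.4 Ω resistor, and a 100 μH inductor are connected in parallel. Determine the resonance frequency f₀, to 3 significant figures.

1.06 MHz

ω₀ = 1/√(LC) = 1/√(0.0001 × 2.27e-10) = 6.637e+06 rad/s
f₀ = ω₀/(2π) = 1.06 MHz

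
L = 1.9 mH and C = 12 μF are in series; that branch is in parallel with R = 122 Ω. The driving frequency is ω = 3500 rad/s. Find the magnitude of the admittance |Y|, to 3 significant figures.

X_L = ωL = 6.65 Ω
X_C = 1/(ωC) = 23.8 Ω
Branch 1: Z₁ = R = 122 Ω
Branch 2 (series LC): Z₂ = j(X_L − X_C) = −j17.2 Ω
Parallel: Z = Z₁Z₂/(Z₁+Z₂), |Z| = 17.0 Ω, ∠Z = -82.0°
|Y| = 1/|Z| = 58.9 mS

58.9 mS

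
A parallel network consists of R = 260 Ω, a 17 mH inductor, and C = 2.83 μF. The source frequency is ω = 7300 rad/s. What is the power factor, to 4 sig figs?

X_L = ωL = 124.1 Ω
X_C = 1/(ωC) = 48.41 Ω
Parallel: admittances add. Y = 1/R + 1/(jωL) + jωC
Y = (0.003846 + j0.01260) S
|Y| = 0.01317 S → |Z| = 1/|Y| = 75.90 Ω, ∠Z = −∠Y = -73.03°
cos φ = cos(-73.03°) = 0.2919

0.2919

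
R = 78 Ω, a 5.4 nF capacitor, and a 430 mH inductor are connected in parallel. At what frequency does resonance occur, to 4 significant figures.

3.303 kHz

ω₀ = 1/√(LC) = 1/√(0.43 × 5.4e-09) = 20750 rad/s
f₀ = ω₀/(2π) = 3.303 kHz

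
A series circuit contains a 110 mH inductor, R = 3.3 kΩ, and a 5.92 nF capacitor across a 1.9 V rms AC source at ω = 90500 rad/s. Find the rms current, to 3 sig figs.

217 μA

X_L = ωL = 9960 Ω
X_C = 1/(ωC) = 1870 Ω
Net reactance X = X_L − X_C = 8090 Ω
Z = 3300 + j8090 Ω
|Z| = √(3300² + 8090²) = 8740 Ω
I = V/|Z| = 1.9/8740 = 217 μA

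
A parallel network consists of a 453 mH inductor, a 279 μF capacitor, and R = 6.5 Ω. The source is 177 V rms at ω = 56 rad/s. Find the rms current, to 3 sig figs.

27.6 A

X_L = ωL = 25.4 Ω
X_C = 1/(ωC) = 64.0 Ω
Parallel: admittances add. Y = 1/R + 1/(jωL) + jωC
Y = (0.154 − j0.0238) S
|Y| = 0.156 S → |Z| = 1/|Y| = 6.42 Ω, ∠Z = −∠Y = 8.79°
I = V/|Z| = 177/6.42 = 27.6 A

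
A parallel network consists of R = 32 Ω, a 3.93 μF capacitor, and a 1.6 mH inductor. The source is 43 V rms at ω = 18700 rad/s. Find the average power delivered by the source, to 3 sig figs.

X_L = ωL = 29.9 Ω
X_C = 1/(ωC) = 13.6 Ω
Parallel: admittances add. Y = 1/R + 1/(jωL) + jωC
Y = (0.0312 + j0.0401) S
|Y| = 0.0508 S → |Z| = 1/|Y| = 19.7 Ω, ∠Z = −∠Y = -52.0°
I = V/|Z| = 2.18 A
P = VI cos φ = 43 × 2.18 × cos(-52.0°) = 57.8 W

57.8 W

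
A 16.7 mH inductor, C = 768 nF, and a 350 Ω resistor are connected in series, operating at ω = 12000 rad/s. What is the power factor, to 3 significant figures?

0.967

X_L = ωL = 200 Ω
X_C = 1/(ωC) = 109 Ω
Net reactance X = X_L − X_C = 91.9 Ω
Z = 350 + j91.9 Ω
|Z| = √(350² + 91.9²) = 362 Ω
∠Z = arctan(91.9/350) = 14.7°
cos φ = cos(14.7°) = 0.967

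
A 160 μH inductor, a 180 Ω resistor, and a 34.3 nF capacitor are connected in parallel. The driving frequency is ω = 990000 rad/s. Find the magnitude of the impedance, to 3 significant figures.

X_L = ωL = 158 Ω
X_C = 1/(ωC) = 29.4 Ω
Parallel: admittances add. Y = 1/R + 1/(jωL) + jωC
Y = (0.00556 + j0.0276) S
|Y| = 0.0282 S → |Z| = 1/|Y| = 35.5 Ω, ∠Z = −∠Y = -78.6°

35.5 Ω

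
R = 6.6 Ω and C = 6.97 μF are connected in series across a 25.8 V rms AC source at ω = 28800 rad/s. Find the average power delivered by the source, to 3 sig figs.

X_C = 1/(ωC) = 4.98 Ω
Z = 6.60 − j4.98 Ω
|Z| = √(6.60² + 4.98²) = 8.27 Ω
∠Z = arctan(-4.98/6.60) = -37.0°
I = V/|Z| = 3.12 A
P = VI cos φ = 25.8 × 3.12 × cos(-37.0°) = 64.3 W

64.3 W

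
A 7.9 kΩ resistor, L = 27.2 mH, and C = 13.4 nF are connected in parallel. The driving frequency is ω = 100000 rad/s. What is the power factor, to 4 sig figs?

0.1291

X_L = ωL = 2720 Ω
X_C = 1/(ωC) = 746.3 Ω
Parallel: admittances add. Y = 1/R + 1/(jωL) + jωC
Y = (0.0001266 + j0.0009724) S
|Y| = 0.0009806 S → |Z| = 1/|Y| = 1020 Ω, ∠Z = −∠Y = -82.58°
cos φ = cos(-82.58°) = 0.1291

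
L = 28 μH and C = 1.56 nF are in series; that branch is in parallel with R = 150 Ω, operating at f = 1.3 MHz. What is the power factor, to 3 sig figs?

ω = 2πf = 8.168e+06 rad/s
X_L = ωL = 229 Ω
X_C = 1/(ωC) = 78.5 Ω
Branch 1: Z₁ = R = 150 Ω
Branch 2 (series LC): Z₂ = j(X_L − X_C) = j150 Ω
Parallel: Z = Z₁Z₂/(Z₁+Z₂), |Z| = 106 Ω, ∠Z = 45.0°
cos φ = cos(45.0°) = 0.708

0.708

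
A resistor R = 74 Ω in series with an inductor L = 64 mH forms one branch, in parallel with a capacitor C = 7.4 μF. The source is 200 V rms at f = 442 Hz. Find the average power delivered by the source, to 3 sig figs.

79.9 W

ω = 2πf = 2777 rad/s
X_L = ωL = 178 Ω
X_C = 1/(ωC) = 48.7 Ω
Branch 1 (R+jX_L): Z₁ = 74.0 + j178 Ω, |Z₁| = 193 Ω
Branch 2 (−jX_C): Z₂ = −j48.7 Ω
Parallel: Z = Z₁Z₂/(Z₁+Z₂), |Z| = 63.0 Ω, ∠Z = -82.8°
I = V/|Z| = 3.18 A
P = VI cos φ = 200 × 3.18 × cos(-82.8°) = 79.9 W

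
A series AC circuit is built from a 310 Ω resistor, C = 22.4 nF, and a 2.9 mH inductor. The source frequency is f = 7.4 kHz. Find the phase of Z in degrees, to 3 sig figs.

-69.4°

ω = 2πf = 46500 rad/s
X_L = ωL = 135 Ω
X_C = 1/(ωC) = 960 Ω
Net reactance X = X_L − X_C = -825 Ω
Z = 310 − j825 Ω
|Z| = √(310² + 825²) = 882 Ω
∠Z = arctan(-825/310) = -69.4°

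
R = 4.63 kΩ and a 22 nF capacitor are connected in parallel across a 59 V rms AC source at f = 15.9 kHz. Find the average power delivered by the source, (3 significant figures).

752 mW

ω = 2πf = 99900 rad/s
X_C = 1/(ωC) = 455 Ω
Parallel: admittances add. Y = 1/R + jωC
Y = (0.000216 + j0.00220) S
|Y| = 0.00221 S → |Z| = 1/|Y| = 453 Ω, ∠Z = −∠Y = -84.4°
I = V/|Z| = 130 mA
P = VI cos φ = 59 × 0.130 × cos(-84.4°) = 752 mW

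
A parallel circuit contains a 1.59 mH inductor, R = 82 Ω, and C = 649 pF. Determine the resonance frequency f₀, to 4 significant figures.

ω₀ = 1/√(LC) = 1/√(0.00159 × 6.49e-10) = 984400 rad/s
f₀ = ω₀/(2π) = 156.7 kHz

156.7 kHz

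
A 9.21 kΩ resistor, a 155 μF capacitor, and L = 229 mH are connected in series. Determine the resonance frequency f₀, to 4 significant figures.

ω₀ = 1/√(LC) = 1/√(0.229 × 0.000155) = 167.8 rad/s
f₀ = ω₀/(2π) = 26.71 Hz

26.71 Hz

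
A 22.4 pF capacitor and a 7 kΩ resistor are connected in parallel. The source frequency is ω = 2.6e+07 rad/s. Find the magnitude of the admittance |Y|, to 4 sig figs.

X_C = 1/(ωC) = 1717 Ω
Parallel: admittances add. Y = 1/R + jωC
Y = (0.0001429 + j0.0005824) S
|Y| = 0.0005997 S → |Z| = 1/|Y| = 1668 Ω, ∠Z = −∠Y = -76.22°

599.7 μS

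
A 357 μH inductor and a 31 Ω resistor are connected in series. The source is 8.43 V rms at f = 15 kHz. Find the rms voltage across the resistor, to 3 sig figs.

ω = 2πf = 94250 rad/s
X_L = ωL = 33.6 Ω
Z = 31.0 + j33.6 Ω
|Z| = √(31.0² + 33.6²) = 45.8 Ω
I = V/|Z| = 184 mA
V_R = I·|Z_R| = 0.184 × 31.0 = 5.71 V

5.71 V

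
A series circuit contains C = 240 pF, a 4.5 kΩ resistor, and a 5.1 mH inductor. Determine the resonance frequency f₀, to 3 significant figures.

ω₀ = 1/√(LC) = 1/√(0.0051 × 2.4e-10) = 903900 rad/s
f₀ = ω₀/(2π) = 144 kHz

144 kHz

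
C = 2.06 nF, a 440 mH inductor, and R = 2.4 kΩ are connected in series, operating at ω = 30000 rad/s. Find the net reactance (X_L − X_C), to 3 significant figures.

-2980 Ω

X_L = ωL = 13200 Ω
X_C = 1/(ωC) = 16200 Ω
X = 13200 − 16200 = -2980 Ω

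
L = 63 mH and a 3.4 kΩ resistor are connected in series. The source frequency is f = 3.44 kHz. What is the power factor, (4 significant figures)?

0.9283

ω = 2πf = 21610 rad/s
X_L = ωL = 1362 Ω
Z = 3400 + j1362 Ω
|Z| = √(3400² + 1362²) = 3663 Ω
∠Z = arctan(1362/3400) = 21.83°
cos φ = cos(21.83°) = 0.9283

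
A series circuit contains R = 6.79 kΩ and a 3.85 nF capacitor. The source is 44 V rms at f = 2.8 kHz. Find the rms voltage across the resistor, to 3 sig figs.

ω = 2πf = 17590 rad/s
X_C = 1/(ωC) = 14800 Ω
Z = 6790 − j14800 Ω
|Z| = √(6790² + 14800²) = 16300 Ω
I = V/|Z| = 2.71 mA
V_R = I·|Z_R| = 0.00271 × 6790 = 18.4 V

18.4 V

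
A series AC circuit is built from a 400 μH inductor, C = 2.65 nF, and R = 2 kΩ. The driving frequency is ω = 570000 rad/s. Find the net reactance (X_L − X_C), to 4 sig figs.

X_L = ωL = 228.0 Ω
X_C = 1/(ωC) = 662.0 Ω
X = 228.0 − 662.0 = -434.0 Ω

-434.0 Ω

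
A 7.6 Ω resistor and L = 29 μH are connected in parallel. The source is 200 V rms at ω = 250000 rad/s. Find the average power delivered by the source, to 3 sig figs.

X_L = ωL = 7.25 Ω
Parallel: admittances add. Y = 1/R + 1/(jωL)
Y = (0.132 − j0.138) S
|Y| = 0.191 S → |Z| = 1/|Y| = 5.25 Ω, ∠Z = −∠Y = 46.4°
I = V/|Z| = 38.1 A
P = VI cos φ = 200 × 38.1 × cos(46.4°) = 5.26 kW

5.26 kW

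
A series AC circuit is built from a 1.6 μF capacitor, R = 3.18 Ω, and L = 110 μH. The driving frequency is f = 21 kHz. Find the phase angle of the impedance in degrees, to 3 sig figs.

ω = 2πf = 131900 rad/s
X_L = ωL = 14.5 Ω
X_C = 1/(ωC) = 4.74 Ω
Net reactance X = X_L − X_C = 9.78 Ω
Z = 3.18 + j9.78 Ω
|Z| = √(3.18² + 9.78²) = 10.3 Ω
∠Z = arctan(9.78/3.18) = 72.0°

72.0°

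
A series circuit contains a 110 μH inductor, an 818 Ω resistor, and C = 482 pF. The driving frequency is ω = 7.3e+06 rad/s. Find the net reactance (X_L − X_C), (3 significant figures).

519 Ω

X_L = ωL = 803 Ω
X_C = 1/(ωC) = 284 Ω
X = 803 − 284 = 519 Ω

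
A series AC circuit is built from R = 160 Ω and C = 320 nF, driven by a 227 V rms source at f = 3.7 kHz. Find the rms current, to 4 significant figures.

1.086 A

ω = 2πf = 23250 rad/s
X_C = 1/(ωC) = 134.4 Ω
Z = 160.0 − j134.4 Ω
|Z| = √(160.0² + 134.4²) = 209.0 Ω
I = V/|Z| = 227/209.0 = 1.086 A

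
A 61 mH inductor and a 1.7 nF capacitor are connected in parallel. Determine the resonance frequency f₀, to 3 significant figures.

15.6 kHz

ω₀ = 1/√(LC) = 1/√(0.061 × 1.7e-09) = 98200 rad/s
f₀ = ω₀/(2π) = 15.6 kHz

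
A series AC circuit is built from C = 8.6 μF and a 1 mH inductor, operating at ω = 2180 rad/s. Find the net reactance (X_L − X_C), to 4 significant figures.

-51.16 Ω

X_L = ωL = 2.180 Ω
X_C = 1/(ωC) = 53.34 Ω
X = 2.180 − 53.34 = -51.16 Ω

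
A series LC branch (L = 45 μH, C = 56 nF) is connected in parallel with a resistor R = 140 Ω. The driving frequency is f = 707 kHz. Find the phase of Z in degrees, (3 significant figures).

35.6°

ω = 2πf = 4.442e+06 rad/s
X_L = ωL = 200 Ω
X_C = 1/(ωC) = 4.02 Ω
Branch 1: Z₁ = R = 140 Ω
Branch 2 (series LC): Z₂ = j(X_L − X_C) = j196 Ω
Parallel: Z = Z₁Z₂/(Z₁+Z₂), |Z| = 114 Ω, ∠Z = 35.6°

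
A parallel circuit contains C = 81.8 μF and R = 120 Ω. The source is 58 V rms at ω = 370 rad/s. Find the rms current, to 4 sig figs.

1.821 A

X_C = 1/(ωC) = 33.04 Ω
Parallel: admittances add. Y = 1/R + jωC
Y = (0.008333 + j0.03027) S
|Y| = 0.03139 S → |Z| = 1/|Y| = 31.85 Ω, ∠Z = −∠Y = -74.61°
I = V/|Z| = 58/31.85 = 1.821 A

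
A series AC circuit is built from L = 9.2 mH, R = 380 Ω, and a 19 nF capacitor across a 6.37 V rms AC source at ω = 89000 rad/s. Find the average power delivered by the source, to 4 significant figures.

X_L = ωL = 818.8 Ω
X_C = 1/(ωC) = 591.4 Ω
Net reactance X = X_L − X_C = 227.4 Ω
Z = 380.0 + j227.4 Ω
|Z| = √(380.0² + 227.4²) = 442.9 Ω
∠Z = arctan(227.4/380.0) = 30.90°
I = V/|Z| = 14.38 mA
P = VI cos φ = 6.37 × 0.01438 × cos(30.90°) = 78.62 mW

78.62 mW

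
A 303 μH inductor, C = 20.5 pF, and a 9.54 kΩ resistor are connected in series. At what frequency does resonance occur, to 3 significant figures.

ω₀ = 1/√(LC) = 1/√(0.000303 × 2.05e-11) = 1.269e+07 rad/s
f₀ = ω₀/(2π) = 2.02 MHz

2.02 MHz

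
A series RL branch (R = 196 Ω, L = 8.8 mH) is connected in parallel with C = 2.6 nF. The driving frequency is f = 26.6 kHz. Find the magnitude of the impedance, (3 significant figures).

ω = 2πf = 167100 rad/s
X_L = ωL = 1470 Ω
X_C = 1/(ωC) = 2300 Ω
Branch 1 (R+jX_L): Z₁ = 196 + j1470 Ω, |Z₁| = 1480 Ω
Branch 2 (−jX_C): Z₂ = −j2300 Ω
Parallel: Z = Z₁Z₂/(Z₁+Z₂), |Z| = 4000 Ω, ∠Z = 69.1°

4000 Ω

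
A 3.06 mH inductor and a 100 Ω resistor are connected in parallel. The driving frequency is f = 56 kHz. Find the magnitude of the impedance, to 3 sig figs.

99.6 Ω

ω = 2πf = 351900 rad/s
X_L = ωL = 1080 Ω
Parallel: admittances add. Y = 1/R + 1/(jωL)
Y = (0.0100 − j0.000929) S
|Y| = 0.0100 S → |Z| = 1/|Y| = 99.6 Ω, ∠Z = −∠Y = 5.31°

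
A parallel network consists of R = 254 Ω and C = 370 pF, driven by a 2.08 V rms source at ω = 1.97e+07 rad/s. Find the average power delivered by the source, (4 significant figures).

X_C = 1/(ωC) = 137.2 Ω
Parallel: admittances add. Y = 1/R + jωC
Y = (0.003937 + j0.007289) S
|Y| = 0.008284 S → |Z| = 1/|Y| = 120.7 Ω, ∠Z = −∠Y = -61.63°
I = V/|Z| = 17.23 mA
P = VI cos φ = 2.08 × 0.01723 × cos(-61.63°) = 17.03 mW

17.03 mW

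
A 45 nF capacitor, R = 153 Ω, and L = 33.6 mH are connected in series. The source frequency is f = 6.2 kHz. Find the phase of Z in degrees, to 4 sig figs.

ω = 2πf = 38960 rad/s
X_L = ωL = 1309 Ω
X_C = 1/(ωC) = 570.4 Ω
Net reactance X = X_L − X_C = 738.5 Ω
Z = 153.0 + j738.5 Ω
|Z| = √(153.0² + 738.5²) = 754.1 Ω
∠Z = arctan(738.5/153.0) = 78.29°

78.29°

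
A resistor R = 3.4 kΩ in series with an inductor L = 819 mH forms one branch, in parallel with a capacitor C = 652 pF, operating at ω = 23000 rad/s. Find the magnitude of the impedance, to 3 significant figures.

X_L = ωL = 18800 Ω
X_C = 1/(ωC) = 66700 Ω
Branch 1 (R+jX_L): Z₁ = 3400 + j18800 Ω, |Z₁| = 19100 Ω
Branch 2 (−jX_C): Z₂ = −j66700 Ω
Parallel: Z = Z₁Z₂/(Z₁+Z₂), |Z| = 26600 Ω, ∠Z = 75.7°

26600 Ω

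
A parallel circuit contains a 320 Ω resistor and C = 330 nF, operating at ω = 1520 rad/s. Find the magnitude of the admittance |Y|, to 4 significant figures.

3.165 mS

X_C = 1/(ωC) = 1994 Ω
Parallel: admittances add. Y = 1/R + jωC
Y = (0.003125 + j0.0005016) S
|Y| = 0.003165 S → |Z| = 1/|Y| = 316.0 Ω, ∠Z = −∠Y = -9.119°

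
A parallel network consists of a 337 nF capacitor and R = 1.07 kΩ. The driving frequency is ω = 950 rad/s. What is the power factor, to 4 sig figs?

X_C = 1/(ωC) = 3124 Ω
Parallel: admittances add. Y = 1/R + jωC
Y = (0.0009346 + j0.0003202) S
|Y| = 0.0009879 S → |Z| = 1/|Y| = 1012 Ω, ∠Z = −∠Y = -18.91°
cos φ = cos(-18.91°) = 0.9460

0.9460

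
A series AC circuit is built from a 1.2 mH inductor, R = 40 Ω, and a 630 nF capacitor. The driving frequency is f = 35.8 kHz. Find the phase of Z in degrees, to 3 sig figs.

81.3°

ω = 2πf = 224900 rad/s
X_L = ωL = 270 Ω
X_C = 1/(ωC) = 7.06 Ω
Net reactance X = X_L − X_C = 263 Ω
Z = 40.0 + j263 Ω
|Z| = √(40.0² + 263²) = 266 Ω
∠Z = arctan(263/40.0) = 81.3°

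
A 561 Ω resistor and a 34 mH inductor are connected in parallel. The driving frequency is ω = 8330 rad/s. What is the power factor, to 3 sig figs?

0.451

X_L = ωL = 283 Ω
Parallel: admittances add. Y = 1/R + 1/(jωL)
Y = (0.00178 − j0.00353) S
|Y| = 0.00396 S → |Z| = 1/|Y| = 253 Ω, ∠Z = −∠Y = 63.2°
cos φ = cos(63.2°) = 0.451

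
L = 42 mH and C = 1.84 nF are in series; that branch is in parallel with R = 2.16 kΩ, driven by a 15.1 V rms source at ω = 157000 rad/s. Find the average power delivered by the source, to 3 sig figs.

X_L = ωL = 6590 Ω
X_C = 1/(ωC) = 3460 Ω
Branch 1: Z₁ = R = 2160 Ω
Branch 2 (series LC): Z₂ = j(X_L − X_C) = j3130 Ω
Parallel: Z = Z₁Z₂/(Z₁+Z₂), |Z| = 1780 Ω, ∠Z = 34.6°
I = V/|Z| = 8.49 mA
P = VI cos φ = 15.1 × 0.00849 × cos(34.6°) = 106 mW

106 mW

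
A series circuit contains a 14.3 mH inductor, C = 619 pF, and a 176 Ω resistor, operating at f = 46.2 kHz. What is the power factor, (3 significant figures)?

ω = 2πf = 290300 rad/s
X_L = ωL = 4150 Ω
X_C = 1/(ωC) = 5570 Ω
Net reactance X = X_L − X_C = -1410 Ω
Z = 176 − j1410 Ω
|Z| = √(176² + 1410²) = 1430 Ω
∠Z = arctan(-1410/176) = -82.9°
cos φ = cos(-82.9°) = 0.123

0.123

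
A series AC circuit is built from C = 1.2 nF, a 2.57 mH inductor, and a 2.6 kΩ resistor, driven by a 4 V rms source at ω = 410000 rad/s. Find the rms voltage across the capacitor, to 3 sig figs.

2.93 V

X_L = ωL = 1050 Ω
X_C = 1/(ωC) = 2030 Ω
Net reactance X = X_L − X_C = -979 Ω
Z = 2600 − j979 Ω
|Z| = √(2600² + 979²) = 2780 Ω
I = V/|Z| = 1.44 mA
V_C = I·|Z_C| = 0.00144 × 2030 = 2.93 V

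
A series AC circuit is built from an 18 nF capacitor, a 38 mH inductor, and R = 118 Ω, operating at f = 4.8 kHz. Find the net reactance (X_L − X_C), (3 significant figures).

ω = 2πf = 30160 rad/s
X_L = ωL = 1150 Ω
X_C = 1/(ωC) = 1840 Ω
X = 1150 − 1840 = -696 Ω

-696 Ω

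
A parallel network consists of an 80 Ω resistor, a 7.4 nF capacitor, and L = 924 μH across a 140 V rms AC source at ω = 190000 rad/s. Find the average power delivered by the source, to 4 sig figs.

X_L = ωL = 175.6 Ω
X_C = 1/(ωC) = 711.2 Ω
Parallel: admittances add. Y = 1/R + 1/(jωL) + jωC
Y = (0.01250 − j0.004290) S
|Y| = 0.01322 S → |Z| = 1/|Y| = 75.67 Ω, ∠Z = −∠Y = 18.94°
I = V/|Z| = 1.850 A
P = VI cos φ = 140 × 1.850 × cos(18.94°) = 245.0 W

245.0 W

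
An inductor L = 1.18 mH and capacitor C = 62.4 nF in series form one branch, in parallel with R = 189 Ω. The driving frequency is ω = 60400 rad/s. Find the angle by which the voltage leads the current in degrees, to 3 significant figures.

-44.2°

X_L = ωL = 71.3 Ω
X_C = 1/(ωC) = 265 Ω
Branch 1: Z₁ = R = 189 Ω
Branch 2 (series LC): Z₂ = j(X_L − X_C) = −j194 Ω
Parallel: Z = Z₁Z₂/(Z₁+Z₂), |Z| = 135 Ω, ∠Z = -44.2°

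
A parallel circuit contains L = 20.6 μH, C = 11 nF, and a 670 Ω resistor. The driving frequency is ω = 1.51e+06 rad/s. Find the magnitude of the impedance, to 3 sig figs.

64.1 Ω

X_L = ωL = 31.1 Ω
X_C = 1/(ωC) = 60.2 Ω
Parallel: admittances add. Y = 1/R + 1/(jωL) + jωC
Y = (0.00149 − j0.0155) S
|Y| = 0.0156 S → |Z| = 1/|Y| = 64.1 Ω, ∠Z = −∠Y = 84.5°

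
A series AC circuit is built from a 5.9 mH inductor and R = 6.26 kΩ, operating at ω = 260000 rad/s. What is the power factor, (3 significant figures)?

0.971

X_L = ωL = 1530 Ω
Z = 6260 + j1530 Ω
|Z| = √(6260² + 1530²) = 6450 Ω
∠Z = arctan(1530/6260) = 13.8°
cos φ = cos(13.8°) = 0.971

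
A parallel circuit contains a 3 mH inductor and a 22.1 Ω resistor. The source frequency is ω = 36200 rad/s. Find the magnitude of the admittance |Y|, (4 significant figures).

46.18 mS

X_L = ωL = 108.6 Ω
Parallel: admittances add. Y = 1/R + 1/(jωL)
Y = (0.04525 − j0.009208) S
|Y| = 0.04618 S → |Z| = 1/|Y| = 21.66 Ω, ∠Z = −∠Y = 11.50°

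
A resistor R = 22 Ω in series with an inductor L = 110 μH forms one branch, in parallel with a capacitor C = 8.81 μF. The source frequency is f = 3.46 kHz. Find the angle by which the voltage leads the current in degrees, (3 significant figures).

-76.5°

ω = 2πf = 21740 rad/s
X_L = ωL = 2.39 Ω
X_C = 1/(ωC) = 5.22 Ω
Branch 1 (R+jX_L): Z₁ = 22.0 + j2.39 Ω, |Z₁| = 22.1 Ω
Branch 2 (−jX_C): Z₂ = −j5.22 Ω
Parallel: Z = Z₁Z₂/(Z₁+Z₂), |Z| = 5.21 Ω, ∠Z = -76.5°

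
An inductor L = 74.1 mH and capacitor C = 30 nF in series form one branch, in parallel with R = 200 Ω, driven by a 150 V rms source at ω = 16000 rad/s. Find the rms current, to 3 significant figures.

X_L = ωL = 1190 Ω
X_C = 1/(ωC) = 2080 Ω
Branch 1: Z₁ = R = 200 Ω
Branch 2 (series LC): Z₂ = j(X_L − X_C) = −j898 Ω
Parallel: Z = Z₁Z₂/(Z₁+Z₂), |Z| = 195 Ω, ∠Z = -12.6°
I = V/|Z| = 150/195 = 768 mA

768 mA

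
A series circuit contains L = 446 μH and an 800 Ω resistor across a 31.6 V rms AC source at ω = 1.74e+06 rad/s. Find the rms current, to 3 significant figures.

28.4 mA

X_L = ωL = 776 Ω
Z = 800 + j776 Ω
|Z| = √(800² + 776²) = 1110 Ω
I = V/|Z| = 31.6/1110 = 28.4 mA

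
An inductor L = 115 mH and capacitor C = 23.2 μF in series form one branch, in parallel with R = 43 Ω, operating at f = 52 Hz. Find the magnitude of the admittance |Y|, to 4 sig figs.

25.56 mS

ω = 2πf = 326.7 rad/s
X_L = ωL = 37.57 Ω
X_C = 1/(ωC) = 131.9 Ω
Branch 1: Z₁ = R = 43.00 Ω
Branch 2 (series LC): Z₂ = j(X_L − X_C) = −j94.35 Ω
Parallel: Z = Z₁Z₂/(Z₁+Z₂), |Z| = 39.13 Ω, ∠Z = -24.50°
|Y| = 1/|Z| = 25.56 mS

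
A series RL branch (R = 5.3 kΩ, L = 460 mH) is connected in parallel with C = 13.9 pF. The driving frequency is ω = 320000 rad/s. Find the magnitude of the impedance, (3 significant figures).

426000 Ω

X_L = ωL = 147000 Ω
X_C = 1/(ωC) = 225000 Ω
Branch 1 (R+jX_L): Z₁ = 5300 + j147000 Ω, |Z₁| = 147000 Ω
Branch 2 (−jX_C): Z₂ = −j225000 Ω
Parallel: Z = Z₁Z₂/(Z₁+Z₂), |Z| = 426000 Ω, ∠Z = 84.0°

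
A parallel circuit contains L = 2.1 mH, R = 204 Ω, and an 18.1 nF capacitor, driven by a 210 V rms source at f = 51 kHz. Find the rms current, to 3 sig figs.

1.37 A

ω = 2πf = 320400 rad/s
X_L = ωL = 673 Ω
X_C = 1/(ωC) = 172 Ω
Parallel: admittances add. Y = 1/R + 1/(jωL) + jωC
Y = (0.00490 + j0.00431) S
|Y| = 0.00653 S → |Z| = 1/|Y| = 153 Ω, ∠Z = −∠Y = -41.3°
I = V/|Z| = 210/153 = 1.37 A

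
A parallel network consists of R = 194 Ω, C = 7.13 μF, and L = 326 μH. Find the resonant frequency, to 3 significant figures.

3.30 kHz

ω₀ = 1/√(LC) = 1/√(0.000326 × 7.13e-06) = 20740 rad/s
f₀ = ω₀/(2π) = 3.30 kHz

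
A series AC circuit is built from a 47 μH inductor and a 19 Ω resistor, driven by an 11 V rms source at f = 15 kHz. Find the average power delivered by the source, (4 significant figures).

6.040 W

ω = 2πf = 94250 rad/s
X_L = ωL = 4.430 Ω
Z = 19.00 + j4.430 Ω
|Z| = √(19.00² + 4.430²) = 19.51 Ω
∠Z = arctan(4.430/19.00) = 13.12°
I = V/|Z| = 563.8 mA
P = VI cos φ = 11 × 0.5638 × cos(13.12°) = 6.040 W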